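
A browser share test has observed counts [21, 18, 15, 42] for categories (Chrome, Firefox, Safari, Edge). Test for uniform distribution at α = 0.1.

Expected = 24 each. χ² = Σ(O-E)²/E = 18.75. df = 3, critical value = 6.251. Reject H₀.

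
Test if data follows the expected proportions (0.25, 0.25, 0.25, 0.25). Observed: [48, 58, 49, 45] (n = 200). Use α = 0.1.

Expected: [50.0, 50.0, 50.0, 50.0]. χ² = 1.88. df = 3, critical = 6.251. Fail to reject H₀.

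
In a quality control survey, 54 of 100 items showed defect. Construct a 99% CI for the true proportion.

p̂ = 0.54. CI = p̂ ± z*√(p̂(1-p̂)/n) = (0.412, 0.668)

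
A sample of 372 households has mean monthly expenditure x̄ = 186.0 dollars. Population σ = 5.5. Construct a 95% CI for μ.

CI = x̄ ± z*(σ/√n) = 186.0 ± 1.96(5.5/√372) = 186.0 ± 0.56 = (185.44, 186.56)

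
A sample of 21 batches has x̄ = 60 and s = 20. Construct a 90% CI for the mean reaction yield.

CI = x̄ ± t*(s/√n) = 60 ± 1.725(20/√21) = (52.47, 67.53)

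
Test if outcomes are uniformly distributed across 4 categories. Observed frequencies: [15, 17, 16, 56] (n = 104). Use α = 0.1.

Expected = 26 each. χ² = Σ(O-E)²/E = 46.231. df = 3, critical value = 6.251. Reject H₀.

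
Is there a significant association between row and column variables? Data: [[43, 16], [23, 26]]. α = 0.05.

χ² = 7.581. df = 1, critical = 3.841. Reject H₀. Variables are dependent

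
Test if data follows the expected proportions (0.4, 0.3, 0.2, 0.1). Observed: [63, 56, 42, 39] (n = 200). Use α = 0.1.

Expected: [80.0, 60.0, 40.0, 20.0]. χ² = 22.029. df = 3, critical = 6.251. Reject H₀.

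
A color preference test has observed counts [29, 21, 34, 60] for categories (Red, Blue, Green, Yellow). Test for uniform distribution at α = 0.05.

Expected = 36 each. χ² = Σ(O-E)²/E = 23.722. df = 3, critical value = 7.815. Reject H₀.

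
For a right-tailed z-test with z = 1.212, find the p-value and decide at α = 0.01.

p = P(Z > 1.212) = 1 - Φ(1.212) ≈ 0.1128. Since p ≥ 0.01, fail to reject H₀ (not significant) at α = 0.01.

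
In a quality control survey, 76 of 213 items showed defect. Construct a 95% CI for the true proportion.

p̂ = 0.357. CI = p̂ ± z*√(p̂(1-p̂)/n) = (0.292, 0.421)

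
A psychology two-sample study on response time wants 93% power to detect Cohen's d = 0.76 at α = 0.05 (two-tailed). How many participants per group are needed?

z_{α/2} = 1.96, z_β = Φ⁻¹(0.93) = 1.476. For medium effect (d = 0.76): n per group = 2(z_{α/2} + z_β)²/d² = 2(1.96 + 1.476)²/0.76² = 40.9 → 41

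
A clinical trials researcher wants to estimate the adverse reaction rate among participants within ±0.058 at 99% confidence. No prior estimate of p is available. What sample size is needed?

Conservative approach: use p = 0.5 (maximizes p(1-p) = 0.25). n = z²(0.25)/E² = 2.576²×0.25/0.058² = 493.1 → n = 494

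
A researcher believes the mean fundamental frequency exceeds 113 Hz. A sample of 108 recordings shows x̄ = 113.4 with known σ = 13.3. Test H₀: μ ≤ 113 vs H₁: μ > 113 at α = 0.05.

z = 0.313. Critical value: 1.645. Fail to reject H₀.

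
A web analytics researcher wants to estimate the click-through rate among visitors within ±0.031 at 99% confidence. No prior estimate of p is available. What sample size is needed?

Conservative approach: use p = 0.5 (maximizes p(1-p) = 0.25). n = z²(0.25)/E² = 2.576²×0.25/0.031² = 1726.3 → n = 1727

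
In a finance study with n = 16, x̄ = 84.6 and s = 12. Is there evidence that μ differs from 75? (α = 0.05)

t = (x̄ - μ₀)/(s/√n) = (84.6 - 75)/(12/√16) = 3.2. df = 15, critical t = ±2.131. Reject H₀.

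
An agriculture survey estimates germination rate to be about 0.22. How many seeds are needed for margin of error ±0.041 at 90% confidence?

n = z²p(1-p)/E² = 1.645²×0.22×0.78/0.041² = 276.2 → n = 277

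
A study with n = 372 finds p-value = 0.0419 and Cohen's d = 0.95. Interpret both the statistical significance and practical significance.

Statistically significant (p = 0.0419 < 0.05). Cohen's d = 0.95 indicates a large effect size. Both statistical and practical significance should be considered.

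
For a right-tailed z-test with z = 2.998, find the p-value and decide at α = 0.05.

p = P(Z > 2.998) = 1 - Φ(2.998) ≈ 0.0014. Since p < 0.05, reject H₀ (significant) at α = 0.05.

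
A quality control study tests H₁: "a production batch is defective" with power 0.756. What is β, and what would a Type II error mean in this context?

β = 1 - power = 1 - 0.756 = 0.244. A Type II error is failing to reject H₀ when H₀ is false (false negative) — here, failing to conclude that a production batch is defective when in fact it is true. Consequence: shipping a defective batch — faulty products reach customers.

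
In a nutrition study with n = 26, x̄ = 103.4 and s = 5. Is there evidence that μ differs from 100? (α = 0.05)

t = (x̄ - μ₀)/(s/√n) = (103.4 - 100)/(5/√26) = 3.467. df = 25, critical t = ±2.06. Reject H₀.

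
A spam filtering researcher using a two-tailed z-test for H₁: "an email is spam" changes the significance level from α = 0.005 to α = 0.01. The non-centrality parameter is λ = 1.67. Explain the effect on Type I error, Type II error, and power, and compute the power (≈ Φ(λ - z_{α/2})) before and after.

Increasing α from 0.005 to 0.01:
• Type I error rate increases (α is the Type I rate by definition).
• Critical value moves from z_{α/2} = 2.807 to 2.576, so power = Φ(λ - z_{α/2}) goes from Φ(1.67 - 2.807) = 0.128 to Φ(1.67 - 2.576) = 0.182.
• Type II error rate β = 1 - power therefore decreases (0.872 → 0.818).
Appropriate when false negatives are costly — here, a spam email lands in the inbox.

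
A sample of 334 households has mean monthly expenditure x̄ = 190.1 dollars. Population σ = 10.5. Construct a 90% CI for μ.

CI = x̄ ± z*(σ/√n) = 190.1 ± 1.645(10.5/√334) = 190.1 ± 0.95 = (189.15, 191.05)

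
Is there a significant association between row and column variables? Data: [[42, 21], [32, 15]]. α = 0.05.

χ² = 0.025. df = 1, critical = 3.841. Fail to reject H₀. No evidence of dependence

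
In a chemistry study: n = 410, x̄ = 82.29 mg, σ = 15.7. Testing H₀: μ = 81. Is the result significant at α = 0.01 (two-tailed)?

z = (82.29 - 81)/(15.7/√410) = 1.664. Since |z| ≤ 2.576, not significant at α = 0.01.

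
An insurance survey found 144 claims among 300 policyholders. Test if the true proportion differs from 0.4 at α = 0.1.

p̂ = 0.48, p₀ = 0.4. z = (p̂ - p₀)/√(p₀(1-p₀)/n) = 2.828. Critical: ±1.645. Reject H₀.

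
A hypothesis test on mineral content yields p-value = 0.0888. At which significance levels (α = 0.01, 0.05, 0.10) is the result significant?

p = 0.0888. Significant at: α = 0.1.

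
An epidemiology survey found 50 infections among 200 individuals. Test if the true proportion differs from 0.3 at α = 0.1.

p̂ = 0.25, p₀ = 0.3. z = (p̂ - p₀)/√(p₀(1-p₀)/n) = -1.543. Critical: ±1.645. Fail to reject H₀.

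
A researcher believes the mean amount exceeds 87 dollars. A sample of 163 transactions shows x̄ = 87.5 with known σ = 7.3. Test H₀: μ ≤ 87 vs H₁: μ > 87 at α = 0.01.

z = 0.874. Critical value: 2.33. Fail to reject H₀.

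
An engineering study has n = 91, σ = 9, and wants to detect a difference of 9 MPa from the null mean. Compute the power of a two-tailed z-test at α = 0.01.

SE = σ/√n = 9/√91 = 0.943. Non-centrality λ = d/SE = 9/0.943 = 9.539. Power ≈ Φ(λ - z_{α/2}) = Φ(9.539 - 2.576) = Φ(6.963) = 1.0.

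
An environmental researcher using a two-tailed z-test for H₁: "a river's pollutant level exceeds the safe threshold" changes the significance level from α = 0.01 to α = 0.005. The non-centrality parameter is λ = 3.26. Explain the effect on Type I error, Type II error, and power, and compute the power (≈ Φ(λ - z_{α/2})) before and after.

Decreasing α from 0.01 to 0.005:
• Type I error rate decreases (α is the Type I rate by definition).
• Critical value moves from z_{α/2} = 2.576 to 2.807, so power = Φ(λ - z_{α/2}) goes from Φ(3.26 - 2.576) = 0.753 to Φ(3.26 - 2.807) = 0.675.
• Type II error rate β = 1 - power therefore increases (0.247 → 0.325).
Appropriate when false positives are costly — here, shutting down a compliant factory unnecessarily.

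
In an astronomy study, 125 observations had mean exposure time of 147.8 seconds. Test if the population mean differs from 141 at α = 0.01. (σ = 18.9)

z = (x̄ - μ₀)/(σ/√n) = (147.8 - 141)/(18.9/√125) = 4.023. Critical value: ±2.576. Since |4.023| > 2.576, Reject H₀.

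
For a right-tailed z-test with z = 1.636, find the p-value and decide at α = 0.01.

p = P(Z > 1.636) = 1 - Φ(1.636) ≈ 0.0509. Since p ≥ 0.01, fail to reject H₀ (not significant) at α = 0.01.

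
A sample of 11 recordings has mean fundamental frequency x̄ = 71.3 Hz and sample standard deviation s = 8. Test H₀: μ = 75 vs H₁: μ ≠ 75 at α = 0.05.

t = (x̄ - μ₀)/(s/√n) = (71.3 - 75)/(8/√11) = -1.534. df = 10, critical t = ±2.228. Fail to reject H₀.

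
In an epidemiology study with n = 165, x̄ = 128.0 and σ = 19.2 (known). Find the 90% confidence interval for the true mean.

CI = x̄ ± z*(σ/√n) = 128.0 ± 1.645(19.2/√165) = 128.0 ± 2.46 = (125.54, 130.46)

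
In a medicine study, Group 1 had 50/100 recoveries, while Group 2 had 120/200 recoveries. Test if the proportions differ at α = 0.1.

p̂₁ = 0.5, p̂₂ = 0.6, pooled p̂ = 0.567. z = -1.648. Critical: ±1.645. Reject H₀.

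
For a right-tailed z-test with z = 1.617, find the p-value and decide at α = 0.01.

p = P(Z > 1.617) = 1 - Φ(1.617) ≈ 0.0529. Since p ≥ 0.01, fail to reject H₀ (not significant) at α = 0.01.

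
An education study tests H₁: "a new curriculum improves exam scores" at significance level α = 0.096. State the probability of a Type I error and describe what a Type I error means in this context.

P(Type I error) = α = 0.096. A Type I error is rejecting H₀ when H₀ is actually true (false positive) — here, concluding that a new curriculum improves exam scores when in fact this is not the case. Consequence: adopting a curriculum that gives no real benefit — disruption for nothing.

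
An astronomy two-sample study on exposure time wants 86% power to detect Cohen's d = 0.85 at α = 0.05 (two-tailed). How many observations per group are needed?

z_{α/2} = 1.96, z_β = Φ⁻¹(0.86) = 1.08. For large effect (d = 0.85): n per group = 2(z_{α/2} + z_β)²/d² = 2(1.96 + 1.08)²/0.85² = 25.6 → 26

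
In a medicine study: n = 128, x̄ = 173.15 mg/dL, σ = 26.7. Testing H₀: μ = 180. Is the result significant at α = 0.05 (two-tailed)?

z = (173.15 - 180)/(26.7/√128) = -2.903. Since |z| > 1.96, significant at α = 0.05.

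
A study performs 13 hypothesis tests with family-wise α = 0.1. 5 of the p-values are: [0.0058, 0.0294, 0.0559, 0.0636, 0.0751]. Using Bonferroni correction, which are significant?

Bonferroni α = 0.1/13 = 0.00769. Significant p-values: [0.0058]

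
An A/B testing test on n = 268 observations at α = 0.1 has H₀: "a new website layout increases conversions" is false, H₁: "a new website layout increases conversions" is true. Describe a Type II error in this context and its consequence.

Type II error: failing to reject H₀ when it is false — concluding that a new website layout increases conversions is not supported when in fact it is. Consequence: discarding a layout that would have improved conversions — lost revenue.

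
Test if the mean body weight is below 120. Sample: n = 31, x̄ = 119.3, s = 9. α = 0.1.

t = (119.3 - 120)/(9/√31) = -0.433, df = 30. Critical t = -1.31. Fail to reject H₀.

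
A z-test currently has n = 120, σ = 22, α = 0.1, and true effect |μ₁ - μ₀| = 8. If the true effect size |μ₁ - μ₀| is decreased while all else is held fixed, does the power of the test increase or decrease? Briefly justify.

Power decreases: a smaller true effect decreases the non-centrality λ = |μ₁ - μ₀|/(σ/√n).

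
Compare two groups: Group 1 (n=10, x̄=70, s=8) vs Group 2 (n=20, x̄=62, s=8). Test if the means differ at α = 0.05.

Pooled sp = 8.0. t = 2.582, df = 28. Critical t = ±2.048. Reject H₀.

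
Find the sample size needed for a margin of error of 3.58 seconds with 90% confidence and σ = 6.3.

n = (z*σ/E)² = (1.645×6.3/3.58)² = 8.4 → n = 9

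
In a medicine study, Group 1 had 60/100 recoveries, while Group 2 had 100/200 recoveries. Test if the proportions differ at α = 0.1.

p̂₁ = 0.6, p̂₂ = 0.5, pooled p̂ = 0.533. z = 1.637. Critical: ±1.645. Fail to reject H₀.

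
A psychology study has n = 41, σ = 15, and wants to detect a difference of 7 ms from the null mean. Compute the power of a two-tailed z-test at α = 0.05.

SE = σ/√n = 15/√41 = 2.343. Non-centrality λ = d/SE = 7/2.343 = 2.988. Power ≈ Φ(λ - z_{α/2}) = Φ(2.988 - 1.96) = Φ(1.028) = 0.848.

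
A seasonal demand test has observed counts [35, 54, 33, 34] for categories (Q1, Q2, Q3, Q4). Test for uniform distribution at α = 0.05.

Expected = 39 each. χ² = Σ(O-E)²/E = 7.744. df = 3, critical value = 7.815. Fail to reject H₀.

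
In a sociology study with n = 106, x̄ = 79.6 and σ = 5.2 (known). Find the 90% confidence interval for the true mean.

CI = x̄ ± z*(σ/√n) = 79.6 ± 1.645(5.2/√106) = 79.6 ± 0.83 = (78.77, 80.43)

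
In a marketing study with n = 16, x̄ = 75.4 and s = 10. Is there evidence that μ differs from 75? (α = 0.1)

t = (x̄ - μ₀)/(s/√n) = (75.4 - 75)/(10/√16) = 0.16. df = 15, critical t = ±1.753. Fail to reject H₀.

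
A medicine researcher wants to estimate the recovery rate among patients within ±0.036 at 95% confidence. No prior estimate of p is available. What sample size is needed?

Conservative approach: use p = 0.5 (maximizes p(1-p) = 0.25). n = z²(0.25)/E² = 1.96²×0.25/0.036² = 741.05 → n = 742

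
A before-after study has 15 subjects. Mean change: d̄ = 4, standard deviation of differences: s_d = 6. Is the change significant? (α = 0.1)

t = d̄/(s_d/√n) = 4/(6/√15) = 2.582. df = 14, critical t = ±1.761. Reject H₀.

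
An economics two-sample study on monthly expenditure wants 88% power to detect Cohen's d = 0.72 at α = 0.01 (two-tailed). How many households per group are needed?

z_{α/2} = 2.576, z_β = Φ⁻¹(0.88) = 1.175. For medium effect (d = 0.72): n per group = 2(z_{α/2} + z_β)²/d² = 2(2.576 + 1.175)²/0.72² = 54.3 → 55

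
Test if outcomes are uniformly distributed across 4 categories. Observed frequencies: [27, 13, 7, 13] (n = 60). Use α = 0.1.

Expected = 15 each. χ² = Σ(O-E)²/E = 14.4. df = 3, critical value = 6.251. Reject H₀.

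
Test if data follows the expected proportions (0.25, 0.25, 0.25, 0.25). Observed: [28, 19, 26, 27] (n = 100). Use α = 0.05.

Expected: [25.0, 25.0, 25.0, 25.0]. χ² = 2.0. df = 3, critical = 7.815. Fail to reject H₀.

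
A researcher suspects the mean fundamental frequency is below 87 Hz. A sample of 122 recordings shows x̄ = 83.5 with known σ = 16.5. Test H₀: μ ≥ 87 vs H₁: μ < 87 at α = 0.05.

z = -2.343. Critical value: -1.645. Reject H₀.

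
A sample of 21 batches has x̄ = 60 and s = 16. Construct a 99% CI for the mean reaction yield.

CI = x̄ ± t*(s/√n) = 60 ± 2.845(16/√21) = (50.07, 69.93)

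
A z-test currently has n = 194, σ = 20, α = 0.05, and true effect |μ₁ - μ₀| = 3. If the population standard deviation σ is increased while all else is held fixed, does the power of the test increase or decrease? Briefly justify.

Power decreases: a larger σ inflates the standard error σ/√n, pulling the sampling distribution under H₁ back toward the critical value.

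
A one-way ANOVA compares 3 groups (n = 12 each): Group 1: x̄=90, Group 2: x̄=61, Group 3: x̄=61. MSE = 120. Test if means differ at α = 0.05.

Grand mean = 70.67. SS_between = 6728.0, MS_between = 3364.0. F = 28.033, F_crit ≈ 3.285. Reject H₀.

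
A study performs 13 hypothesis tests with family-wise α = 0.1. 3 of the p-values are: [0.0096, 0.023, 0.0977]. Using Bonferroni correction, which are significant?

Bonferroni α = 0.1/13 = 0.00769. None of the given p-values are significant.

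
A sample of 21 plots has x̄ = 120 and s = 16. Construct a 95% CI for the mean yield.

CI = x̄ ± t*(s/√n) = 120 ± 2.086(16/√21) = (112.72, 127.28)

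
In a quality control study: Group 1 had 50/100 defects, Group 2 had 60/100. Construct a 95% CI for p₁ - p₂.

p̂₁ = 0.5, p̂₂ = 0.6. Difference = -0.1. CI = (-0.237, 0.037)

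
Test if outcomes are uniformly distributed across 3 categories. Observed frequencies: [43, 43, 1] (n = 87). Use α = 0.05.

Expected = 29 each. χ² = Σ(O-E)²/E = 40.552. df = 2, critical value = 5.991. Reject H₀.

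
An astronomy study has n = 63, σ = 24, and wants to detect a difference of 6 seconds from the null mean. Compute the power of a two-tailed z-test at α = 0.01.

SE = σ/√n = 24/√63 = 3.024. Non-centrality λ = d/SE = 6/3.024 = 1.984. Power ≈ Φ(λ - z_{α/2}) = Φ(1.984 - 2.576) = Φ(-0.592) = 0.277.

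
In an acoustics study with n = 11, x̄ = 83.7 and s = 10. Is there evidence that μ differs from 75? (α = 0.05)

t = (x̄ - μ₀)/(s/√n) = (83.7 - 75)/(10/√11) = 2.885. df = 10, critical t = ±2.228. Reject H₀.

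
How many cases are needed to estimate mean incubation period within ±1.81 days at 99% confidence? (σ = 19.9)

n = (z*σ/E)² = (2.576×19.9/1.81)² = 802.1 → n = 803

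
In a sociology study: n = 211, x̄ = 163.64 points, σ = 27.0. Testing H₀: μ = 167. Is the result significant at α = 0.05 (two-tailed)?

z = (163.64 - 167)/(27.0/√211) = -1.808. Since |z| ≤ 1.96, not significant at α = 0.05.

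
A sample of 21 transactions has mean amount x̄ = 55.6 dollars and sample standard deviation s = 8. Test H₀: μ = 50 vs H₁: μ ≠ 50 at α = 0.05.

t = (x̄ - μ₀)/(s/√n) = (55.6 - 50)/(8/√21) = 3.208. df = 20, critical t = ±2.086. Reject H₀.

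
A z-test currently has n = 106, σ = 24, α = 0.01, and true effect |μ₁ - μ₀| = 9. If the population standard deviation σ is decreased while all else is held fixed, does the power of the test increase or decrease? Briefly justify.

Power increases: a smaller σ shrinks the standard error σ/√n, moving the sampling distribution under H₁ further from the critical value.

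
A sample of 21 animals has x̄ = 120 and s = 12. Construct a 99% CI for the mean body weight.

CI = x̄ ± t*(s/√n) = 120 ± 2.845(12/√21) = (112.55, 127.45)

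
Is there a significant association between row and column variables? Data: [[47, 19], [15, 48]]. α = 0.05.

χ² = 29.014. df = 1, critical = 3.841. Reject H₀. Variables are dependent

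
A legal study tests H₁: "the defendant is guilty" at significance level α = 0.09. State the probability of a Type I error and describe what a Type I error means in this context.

P(Type I error) = α = 0.09. A Type I error is rejecting H₀ when H₀ is actually true (false positive) — here, concluding that the defendant is guilty when in fact this is not the case. Consequence: convicting an innocent person.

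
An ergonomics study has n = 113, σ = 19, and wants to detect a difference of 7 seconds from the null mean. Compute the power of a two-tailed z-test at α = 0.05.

SE = σ/√n = 19/√113 = 1.787. Non-centrality λ = d/SE = 7/1.787 = 3.916. Power ≈ Φ(λ - z_{α/2}) = Φ(3.916 - 1.96) = Φ(1.956) = 0.975.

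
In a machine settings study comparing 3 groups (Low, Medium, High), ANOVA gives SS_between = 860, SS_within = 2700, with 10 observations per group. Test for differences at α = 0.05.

df_between = 2, df_within = 27. F = MS_between/MS_within = 430.0/100.0 = 4.3. F_crit ≈ 3.354. Reject H₀. At least one mean differs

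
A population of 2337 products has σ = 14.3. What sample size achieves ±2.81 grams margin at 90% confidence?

Without FPC: n₀ = (1.645×14.3/2.81)² = 70.08. With FPC: n = n₀N/(n₀+N-1) = 68.1 → n = 69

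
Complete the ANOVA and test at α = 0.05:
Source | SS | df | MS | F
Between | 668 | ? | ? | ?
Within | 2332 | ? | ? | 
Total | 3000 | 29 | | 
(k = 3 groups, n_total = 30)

df_between = 2, df_within = 27. MS_between = 334.0, MS_within = 86.37. F = 3.867, F_crit ≈ 3.354. Reject H₀.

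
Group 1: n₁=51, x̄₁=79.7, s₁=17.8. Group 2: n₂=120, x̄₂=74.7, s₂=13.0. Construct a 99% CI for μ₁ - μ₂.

Difference = 5.0. SE = √(17.8²/51 + 13.0²/120) = 2.761. CI = (-2.11, 12.11)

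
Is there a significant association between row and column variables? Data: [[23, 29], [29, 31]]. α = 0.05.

χ² = 0.189. df = 1, critical = 3.841. Fail to reject H₀. No evidence of dependence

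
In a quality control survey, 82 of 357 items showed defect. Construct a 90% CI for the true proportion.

p̂ = 0.23. CI = p̂ ± z*√(p̂(1-p̂)/n) = (0.193, 0.266)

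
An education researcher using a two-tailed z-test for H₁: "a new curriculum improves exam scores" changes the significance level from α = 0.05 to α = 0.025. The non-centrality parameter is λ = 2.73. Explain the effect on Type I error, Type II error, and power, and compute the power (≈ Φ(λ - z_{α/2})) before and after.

Decreasing α from 0.05 to 0.025:
• Type I error rate decreases (α is the Type I rate by definition).
• Critical value moves from z_{α/2} = 1.96 to 2.241, so power = Φ(λ - z_{α/2}) goes from Φ(2.73 - 1.96) = 0.779 to Φ(2.73 - 2.241) = 0.688.
• Type II error rate β = 1 - power therefore increases (0.221 → 0.312).
Appropriate when false positives are costly — here, adopting a curriculum that gives no real benefit — disruption for nothing.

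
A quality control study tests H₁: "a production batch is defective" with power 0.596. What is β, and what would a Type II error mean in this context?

β = 1 - power = 1 - 0.596 = 0.404. A Type II error is failing to reject H₀ when H₀ is false (false negative) — here, failing to conclude that a production batch is defective when in fact it is true. Consequence: shipping a defective batch — faulty products reach customers.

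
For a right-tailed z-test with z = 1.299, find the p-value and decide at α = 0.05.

p = P(Z > 1.299) = 1 - Φ(1.299) ≈ 0.097. Since p ≥ 0.05, fail to reject H₀ (not significant) at α = 0.05.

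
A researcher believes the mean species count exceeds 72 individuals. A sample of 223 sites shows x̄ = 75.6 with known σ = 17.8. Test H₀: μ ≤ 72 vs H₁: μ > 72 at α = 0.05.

z = 3.02. Critical value: 1.645. Reject H₀.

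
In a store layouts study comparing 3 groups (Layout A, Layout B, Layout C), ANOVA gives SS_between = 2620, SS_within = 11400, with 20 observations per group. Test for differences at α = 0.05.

df_between = 2, df_within = 57. F = MS_between/MS_within = 1310.0/200.0 = 6.55. F_crit ≈ 3.159. Reject H₀. At least one mean differs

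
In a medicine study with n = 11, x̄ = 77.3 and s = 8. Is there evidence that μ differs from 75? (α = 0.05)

t = (x̄ - μ₀)/(s/√n) = (77.3 - 75)/(8/√11) = 0.954. df = 10, critical t = ±2.228. Fail to reject H₀.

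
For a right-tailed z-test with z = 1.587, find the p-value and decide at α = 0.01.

p = P(Z > 1.587) = 1 - Φ(1.587) ≈ 0.0563. Since p ≥ 0.01, fail to reject H₀ (not significant) at α = 0.01.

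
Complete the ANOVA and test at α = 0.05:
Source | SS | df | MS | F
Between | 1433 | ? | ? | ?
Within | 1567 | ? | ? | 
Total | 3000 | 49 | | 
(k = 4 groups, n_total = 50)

df_between = 3, df_within = 46. MS_between = 477.67, MS_within = 34.07. F = 14.022, F_crit ≈ 2.807. Reject H₀.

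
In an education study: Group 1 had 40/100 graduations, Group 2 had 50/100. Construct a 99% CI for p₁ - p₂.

p̂₁ = 0.4, p̂₂ = 0.5. Difference = -0.1. CI = (-0.28, 0.08)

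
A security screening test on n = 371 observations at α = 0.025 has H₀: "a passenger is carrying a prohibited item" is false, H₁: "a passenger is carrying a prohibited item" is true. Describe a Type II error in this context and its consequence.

Type II error: failing to reject H₀ when it is false — concluding that a passenger is carrying a prohibited item is not supported when in fact it is. Consequence: letting a prohibited item through — security breach.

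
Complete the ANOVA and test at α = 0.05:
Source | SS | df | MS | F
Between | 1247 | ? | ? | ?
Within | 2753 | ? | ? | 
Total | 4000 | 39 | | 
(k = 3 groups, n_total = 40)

df_between = 2, df_within = 37. MS_between = 623.5, MS_within = 74.41. F = 8.38, F_crit ≈ 3.252. Reject H₀.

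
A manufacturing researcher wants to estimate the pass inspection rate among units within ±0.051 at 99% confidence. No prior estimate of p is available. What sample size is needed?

Conservative approach: use p = 0.5 (maximizes p(1-p) = 0.25). n = z²(0.25)/E² = 2.576²×0.25/0.051² = 637.8 → n = 638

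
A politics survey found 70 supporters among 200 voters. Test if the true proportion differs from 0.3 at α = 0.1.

p̂ = 0.35, p₀ = 0.3. z = (p̂ - p₀)/√(p₀(1-p₀)/n) = 1.543. Critical: ±1.645. Fail to reject H₀.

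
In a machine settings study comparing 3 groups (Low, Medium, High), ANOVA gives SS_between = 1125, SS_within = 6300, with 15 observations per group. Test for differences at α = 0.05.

df_between = 2, df_within = 42. F = MS_between/MS_within = 562.5/150.0 = 3.75. F_crit ≈ 3.22. Reject H₀. At least one mean differs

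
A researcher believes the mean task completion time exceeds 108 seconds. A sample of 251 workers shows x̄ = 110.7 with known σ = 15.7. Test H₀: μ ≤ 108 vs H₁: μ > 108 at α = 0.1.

z = 2.725. Critical value: 1.28. Reject H₀.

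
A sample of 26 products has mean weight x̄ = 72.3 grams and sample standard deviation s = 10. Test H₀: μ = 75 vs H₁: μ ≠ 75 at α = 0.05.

t = (x̄ - μ₀)/(s/√n) = (72.3 - 75)/(10/√26) = -1.377. df = 25, critical t = ±2.06. Fail to reject H₀.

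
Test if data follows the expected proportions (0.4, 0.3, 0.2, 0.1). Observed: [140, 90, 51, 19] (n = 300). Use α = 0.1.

Expected: [120.0, 90.0, 60.0, 30.0]. χ² = 8.717. df = 3, critical = 6.251. Reject H₀.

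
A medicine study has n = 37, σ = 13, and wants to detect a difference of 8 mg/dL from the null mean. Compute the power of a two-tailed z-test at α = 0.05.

SE = σ/√n = 13/√37 = 2.137. Non-centrality λ = d/SE = 8/2.137 = 3.743. Power ≈ Φ(λ - z_{α/2}) = Φ(3.743 - 1.96) = Φ(1.783) = 0.963.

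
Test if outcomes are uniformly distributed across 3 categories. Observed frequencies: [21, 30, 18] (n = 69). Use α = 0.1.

Expected = 23 each. χ² = Σ(O-E)²/E = 3.391. df = 2, critical value = 4.605. Fail to reject H₀.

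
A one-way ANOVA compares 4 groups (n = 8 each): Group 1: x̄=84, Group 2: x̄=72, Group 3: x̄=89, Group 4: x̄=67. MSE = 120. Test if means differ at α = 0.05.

Grand mean = 78.0. SS_between = 2512.0, MS_between = 837.33. F = 6.978, F_crit ≈ 2.947. Reject H₀.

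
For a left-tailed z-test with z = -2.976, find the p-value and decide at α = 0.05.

p = P(Z < -2.976) = Φ(-2.976) ≈ 0.0015. Since p < 0.05, reject H₀ (significant) at α = 0.05.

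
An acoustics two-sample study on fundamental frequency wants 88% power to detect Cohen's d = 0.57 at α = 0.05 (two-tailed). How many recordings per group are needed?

z_{α/2} = 1.96, z_β = Φ⁻¹(0.88) = 1.175. For medium effect (d = 0.57): n per group = 2(z_{α/2} + z_β)²/d² = 2(1.96 + 1.175)²/0.57² = 60.5 → 61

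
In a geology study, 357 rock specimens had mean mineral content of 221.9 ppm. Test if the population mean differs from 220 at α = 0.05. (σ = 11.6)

z = (x̄ - μ₀)/(σ/√n) = (221.9 - 220)/(11.6/√357) = 3.095. Critical value: ±1.96. Since |3.095| > 1.96, Reject H₀.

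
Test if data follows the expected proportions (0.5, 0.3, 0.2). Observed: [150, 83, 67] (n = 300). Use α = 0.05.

Expected: [150.0, 90.0, 60.0]. χ² = 1.361. df = 2, critical = 5.991. Fail to reject H₀.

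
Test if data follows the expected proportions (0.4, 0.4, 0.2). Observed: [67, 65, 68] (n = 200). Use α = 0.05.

Expected: [80.0, 80.0, 40.0]. χ² = 24.525. df = 2, critical = 5.991. Reject H₀.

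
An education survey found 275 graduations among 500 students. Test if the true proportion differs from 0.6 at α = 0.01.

p̂ = 0.55, p₀ = 0.6. z = (p̂ - p₀)/√(p₀(1-p₀)/n) = -2.282. Critical: ±2.576. Fail to reject H₀.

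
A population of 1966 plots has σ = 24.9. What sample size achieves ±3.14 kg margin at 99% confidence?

Without FPC: n₀ = (2.576×24.9/3.14)² = 417.283. With FPC: n = n₀N/(n₀+N-1) = 344.4 → n = 345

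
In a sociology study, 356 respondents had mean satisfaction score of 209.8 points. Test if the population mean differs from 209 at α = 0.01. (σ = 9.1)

z = (x̄ - μ₀)/(σ/√n) = (209.8 - 209)/(9.1/√356) = 1.659. Critical value: ±2.576. Since |1.659| ≤ 2.576, Fail to reject H₀.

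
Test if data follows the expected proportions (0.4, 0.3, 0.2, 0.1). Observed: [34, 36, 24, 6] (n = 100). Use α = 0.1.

Expected: [40.0, 30.0, 20.0, 10.0]. χ² = 4.5. df = 3, critical = 6.251. Fail to reject H₀.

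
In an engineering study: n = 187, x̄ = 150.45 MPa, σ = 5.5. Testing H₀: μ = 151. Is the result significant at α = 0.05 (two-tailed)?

z = (150.45 - 151)/(5.5/√187) = -1.367. Since |z| ≤ 1.96, not significant at α = 0.05.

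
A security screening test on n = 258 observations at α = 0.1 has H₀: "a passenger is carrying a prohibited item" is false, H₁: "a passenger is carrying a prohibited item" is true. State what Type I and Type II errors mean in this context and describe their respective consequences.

Type I (false positive): concluding that a passenger is carrying a prohibited item when it is not — detaining an innocent passenger — delay and inconvenience. Type II (false negative): failing to conclude that a passenger is carrying a prohibited item when it is — letting a prohibited item through — security breach. Which is costlier depends on domain priorities and is a judgement call rather than a statistical fact.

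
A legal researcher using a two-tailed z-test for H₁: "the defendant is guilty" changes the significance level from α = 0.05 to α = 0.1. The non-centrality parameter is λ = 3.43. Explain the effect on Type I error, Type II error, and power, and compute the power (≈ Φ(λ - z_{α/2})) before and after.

Increasing α from 0.05 to 0.1:
• Type I error rate increases (α is the Type I rate by definition).
• Critical value moves from z_{α/2} = 1.96 to 1.645, so power = Φ(λ - z_{α/2}) goes from Φ(3.43 - 1.96) = 0.929 to Φ(3.43 - 1.645) = 0.963.
• Type II error rate β = 1 - power therefore decreases (0.071 → 0.037).
Appropriate when false negatives are costly — here, acquitting a guilty person.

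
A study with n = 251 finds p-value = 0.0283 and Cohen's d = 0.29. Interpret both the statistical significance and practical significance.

Statistically significant (p = 0.0283 < 0.05). Cohen's d = 0.29 indicates a small effect size. Both statistical and practical significance should be considered.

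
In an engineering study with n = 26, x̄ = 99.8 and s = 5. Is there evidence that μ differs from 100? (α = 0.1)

t = (x̄ - μ₀)/(s/√n) = (99.8 - 100)/(5/√26) = -0.204. df = 25, critical t = ±1.708. Fail to reject H₀.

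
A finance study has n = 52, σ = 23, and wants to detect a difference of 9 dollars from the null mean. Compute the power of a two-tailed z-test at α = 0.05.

SE = σ/√n = 23/√52 = 3.19. Non-centrality λ = d/SE = 9/3.19 = 2.822. Power ≈ Φ(λ - z_{α/2}) = Φ(2.822 - 1.96) = Φ(0.862) = 0.806.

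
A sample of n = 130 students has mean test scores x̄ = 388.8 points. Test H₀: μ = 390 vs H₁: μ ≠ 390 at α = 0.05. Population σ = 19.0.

z = (x̄ - μ₀)/(σ/√n) = (388.8 - 390)/(19.0/√130) = -0.72. Critical value: ±1.96. Since |-0.72| ≤ 1.96, Fail to reject H₀.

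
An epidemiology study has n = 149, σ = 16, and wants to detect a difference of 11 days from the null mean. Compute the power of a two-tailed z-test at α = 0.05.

SE = σ/√n = 16/√149 = 1.311. Non-centrality λ = d/SE = 11/1.311 = 8.392. Power ≈ Φ(λ - z_{α/2}) = Φ(8.392 - 1.96) = Φ(6.432) = 1.0.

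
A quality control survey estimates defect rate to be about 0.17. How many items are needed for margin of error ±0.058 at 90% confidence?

n = z²p(1-p)/E² = 1.645²×0.17×0.83/0.058² = 113.5 → n = 114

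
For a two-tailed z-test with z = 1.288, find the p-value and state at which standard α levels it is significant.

p = 2·P(Z > |1.288|) = 2·(1 - Φ(1.288)) ≈ 0.1977. Not significant at any standard level.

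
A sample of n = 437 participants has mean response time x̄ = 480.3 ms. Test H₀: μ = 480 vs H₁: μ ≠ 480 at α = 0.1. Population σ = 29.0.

z = (x̄ - μ₀)/(σ/√n) = (480.3 - 480)/(29.0/√437) = 0.216. Critical value: ±1.645. Since |0.216| ≤ 1.645, Fail to reject H₀.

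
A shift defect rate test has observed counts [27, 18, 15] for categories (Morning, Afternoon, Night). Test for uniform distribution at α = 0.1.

Expected = 20 each. χ² = Σ(O-E)²/E = 3.9. df = 2, critical value = 4.605. Fail to reject H₀.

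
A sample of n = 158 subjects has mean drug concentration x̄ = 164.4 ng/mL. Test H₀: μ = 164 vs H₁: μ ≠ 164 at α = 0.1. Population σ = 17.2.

z = (x̄ - μ₀)/(σ/√n) = (164.4 - 164)/(17.2/√158) = 0.292. Critical value: ±1.645. Since |0.292| ≤ 1.645, Fail to reject H₀.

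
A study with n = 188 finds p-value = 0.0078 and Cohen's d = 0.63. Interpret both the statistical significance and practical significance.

Statistically significant (p = 0.0078 < 0.05). Cohen's d = 0.63 indicates a medium effect size. Both statistical and practical significance should be considered.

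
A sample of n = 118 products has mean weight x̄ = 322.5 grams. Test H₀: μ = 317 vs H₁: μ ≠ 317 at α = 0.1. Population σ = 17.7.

z = (x̄ - μ₀)/(σ/√n) = (322.5 - 317)/(17.7/√118) = 3.375. Critical value: ±1.645. Since |3.375| > 1.645, Reject H₀.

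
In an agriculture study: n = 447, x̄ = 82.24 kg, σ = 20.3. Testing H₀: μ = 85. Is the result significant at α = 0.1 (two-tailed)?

z = (82.24 - 85)/(20.3/√447) = -2.875. Since |z| > 1.645, significant at α = 0.1.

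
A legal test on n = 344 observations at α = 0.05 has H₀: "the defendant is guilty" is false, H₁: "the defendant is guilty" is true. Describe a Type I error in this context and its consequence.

Type I error: rejecting H₀ when it is true — concluding that the defendant is guilty when in fact it is not. Consequence: convicting an innocent person.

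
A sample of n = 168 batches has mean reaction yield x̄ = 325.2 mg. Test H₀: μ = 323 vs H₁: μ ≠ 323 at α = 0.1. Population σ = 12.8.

z = (x̄ - μ₀)/(σ/√n) = (325.2 - 323)/(12.8/√168) = 2.228. Critical value: ±1.645. Since |2.228| > 1.645, Reject H₀.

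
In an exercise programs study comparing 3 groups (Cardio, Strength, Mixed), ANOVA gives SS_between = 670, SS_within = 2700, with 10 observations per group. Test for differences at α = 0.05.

df_between = 2, df_within = 27. F = MS_between/MS_within = 335.0/100.0 = 3.35. F_crit ≈ 3.354. Fail to reject H₀.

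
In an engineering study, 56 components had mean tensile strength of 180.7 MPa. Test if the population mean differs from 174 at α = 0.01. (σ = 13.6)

z = (x̄ - μ₀)/(σ/√n) = (180.7 - 174)/(13.6/√56) = 3.687. Critical value: ±2.576. Since |3.687| > 2.576, Reject H₀.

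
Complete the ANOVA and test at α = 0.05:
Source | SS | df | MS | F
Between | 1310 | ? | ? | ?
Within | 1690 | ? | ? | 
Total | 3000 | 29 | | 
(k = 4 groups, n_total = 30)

df_between = 3, df_within = 26. MS_between = 436.67, MS_within = 65.0. F = 6.718, F_crit ≈ 2.975. Reject H₀.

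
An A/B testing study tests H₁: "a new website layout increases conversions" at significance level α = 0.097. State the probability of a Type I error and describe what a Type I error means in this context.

P(Type I error) = α = 0.097. A Type I error is rejecting H₀ when H₀ is actually true (false positive) — here, concluding that a new website layout increases conversions when in fact this is not the case. Consequence: rolling out a layout that doesn't actually help — wasted engineering effort.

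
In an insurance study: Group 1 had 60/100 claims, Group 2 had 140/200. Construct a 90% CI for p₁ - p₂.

p̂₁ = 0.6, p̂₂ = 0.7. Difference = -0.1. CI = (-0.197, -0.003)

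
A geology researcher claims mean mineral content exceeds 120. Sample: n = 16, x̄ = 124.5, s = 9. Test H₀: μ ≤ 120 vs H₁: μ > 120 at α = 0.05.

t = (124.5 - 120)/(9/√16) = 2.0, df = 15. Critical t = 1.753. Reject H₀.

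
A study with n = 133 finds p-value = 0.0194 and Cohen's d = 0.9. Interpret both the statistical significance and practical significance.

Statistically significant (p = 0.0194 < 0.05). Cohen's d = 0.9 indicates a large effect size. Both statistical and practical significance should be considered.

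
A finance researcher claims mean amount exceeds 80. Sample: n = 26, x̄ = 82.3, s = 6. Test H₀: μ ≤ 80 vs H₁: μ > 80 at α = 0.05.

t = (82.3 - 80)/(6/√26) = 1.955, df = 25. Critical t = 1.708. Reject H₀.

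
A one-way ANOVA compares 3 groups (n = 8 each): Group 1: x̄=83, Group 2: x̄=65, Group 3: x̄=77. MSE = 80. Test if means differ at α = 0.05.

Grand mean = 75.0. SS_between = 1344.0, MS_between = 672.0. F = 8.4, F_crit ≈ 3.467. Reject H₀.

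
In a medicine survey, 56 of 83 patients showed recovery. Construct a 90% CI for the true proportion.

p̂ = 0.675. CI = p̂ ± z*√(p̂(1-p̂)/n) = (0.59, 0.759)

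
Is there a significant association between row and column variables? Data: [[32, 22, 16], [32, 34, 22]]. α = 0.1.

χ² = 1.487. df = 2, critical = 4.605. Fail to reject H₀. No evidence of dependence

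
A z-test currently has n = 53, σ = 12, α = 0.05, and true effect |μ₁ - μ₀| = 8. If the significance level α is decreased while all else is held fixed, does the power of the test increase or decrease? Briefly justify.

Power decreases: a smaller α raises the critical value, so less of the H₁ sampling distribution falls in the rejection region.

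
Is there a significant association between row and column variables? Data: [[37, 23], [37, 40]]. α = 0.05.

χ² = 2.517. df = 1, critical = 3.841. Fail to reject H₀. No evidence of dependence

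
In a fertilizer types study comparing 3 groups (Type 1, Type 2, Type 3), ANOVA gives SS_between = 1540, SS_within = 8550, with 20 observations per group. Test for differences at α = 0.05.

df_between = 2, df_within = 57. F = MS_between/MS_within = 770.0/150.0 = 5.133. F_crit ≈ 3.159. Reject H₀. At least one mean differs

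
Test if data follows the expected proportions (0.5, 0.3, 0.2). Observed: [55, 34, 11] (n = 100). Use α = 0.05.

Expected: [50.0, 30.0, 20.0]. χ² = 5.083. df = 2, critical = 5.991. Fail to reject H₀.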